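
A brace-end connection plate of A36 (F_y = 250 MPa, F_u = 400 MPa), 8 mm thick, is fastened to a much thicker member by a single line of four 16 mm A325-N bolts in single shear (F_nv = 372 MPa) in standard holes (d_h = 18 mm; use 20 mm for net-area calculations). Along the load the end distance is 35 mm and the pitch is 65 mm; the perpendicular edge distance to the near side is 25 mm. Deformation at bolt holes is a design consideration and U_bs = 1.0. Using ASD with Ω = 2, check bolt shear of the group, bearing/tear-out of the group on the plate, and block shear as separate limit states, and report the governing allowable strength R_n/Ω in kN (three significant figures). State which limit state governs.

Bolt shear: A_b = π·16²/4 = 201.1 mm²; R_n = 372 × 201.1 × 4 × 1 / 1000 = 299.2 kN → 299.2 / 2 = 150 kN.
Bearing: edge l_c = 26, r_n = 99.84 kN; interior l_c = 47, r_n = 122.9 kN; R_n = 99.84 + 3·122.9 = 468.5 kN → 234 kN.
Block shear: A_gv = 1840, A_nv = 1280, A_nt = 120 mm²; R_n = min(0.6F_uA_nv, 0.6F_yA_gv) + U_bs·F_u·A_nt = 324 kN → 162 kN.
Bolt shear governs: 150 kN.

150 kN (bolt shear governs)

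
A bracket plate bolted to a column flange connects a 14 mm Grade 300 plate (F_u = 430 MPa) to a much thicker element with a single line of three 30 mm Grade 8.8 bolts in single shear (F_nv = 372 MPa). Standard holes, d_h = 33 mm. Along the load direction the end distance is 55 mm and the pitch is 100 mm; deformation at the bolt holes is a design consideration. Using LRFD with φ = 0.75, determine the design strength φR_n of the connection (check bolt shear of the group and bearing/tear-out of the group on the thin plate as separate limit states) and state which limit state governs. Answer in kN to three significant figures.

Bolt shear: A_b = π·30²/4 = 706.9 mm²; R_n = 372 × 706.9 × 3 × 1 / 1000 = 788.9 kN → 0.75 × 788.9 = 592 kN.
Bearing (1.2 l_c t F_u ≤ 2.4 d t F_u): upper limit = 2.4·30·14·430 / 1000 = 433.4 kN.
  Edge l_c = 55 − 33/2 = 38.5 → r_n = 278.1 kN; interior l_c = 100 − 33 = 67 → r_n = 433.4 kN.
  R_n,bearing = 1·278.1 + 2·433.4 = 1145 kN → 0.75 × 1145 = 859 kN.
Bolt shear governs: 592 kN.

592 kN (bolt shear governs)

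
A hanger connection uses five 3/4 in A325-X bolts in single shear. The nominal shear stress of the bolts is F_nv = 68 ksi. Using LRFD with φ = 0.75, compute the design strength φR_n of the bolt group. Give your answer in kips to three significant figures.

A_b = π × 0.75² / 4 = 0.4418 in².
R_n = F_nv · A_b · n · n_s = 68 × 0.4418 × 5 × 1 = 150.2 kips.
Design strength φR_n = 0.75 × 150.2 = 113 kips.

113 kips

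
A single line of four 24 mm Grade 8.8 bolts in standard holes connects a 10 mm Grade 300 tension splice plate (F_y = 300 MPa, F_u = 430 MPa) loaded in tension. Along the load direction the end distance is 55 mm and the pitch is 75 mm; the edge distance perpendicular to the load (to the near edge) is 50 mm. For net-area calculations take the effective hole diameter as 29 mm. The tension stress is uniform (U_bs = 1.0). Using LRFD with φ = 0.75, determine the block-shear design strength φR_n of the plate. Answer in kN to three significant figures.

Shear plane L_v = 55 + 3·75 = 280 mm; A_gv = 280 × 10 = 2800 mm².
A_nv = (280 − 3.5·29) × 10 = 1785 mm².
A_nt = (50 − 0.5·29) × 10 = 355 mm².
0.6 F_u A_nv = 460.5 kN; 0.6 F_y A_gv = 504 kN → shear rupture governs the shear term.
R_n = 460.5 + 1.0 × 430 × 355 / 1000 = 613.2 kN.
Design strength φR_n = 0.75 × 613.2 = 460 kN.

460 kN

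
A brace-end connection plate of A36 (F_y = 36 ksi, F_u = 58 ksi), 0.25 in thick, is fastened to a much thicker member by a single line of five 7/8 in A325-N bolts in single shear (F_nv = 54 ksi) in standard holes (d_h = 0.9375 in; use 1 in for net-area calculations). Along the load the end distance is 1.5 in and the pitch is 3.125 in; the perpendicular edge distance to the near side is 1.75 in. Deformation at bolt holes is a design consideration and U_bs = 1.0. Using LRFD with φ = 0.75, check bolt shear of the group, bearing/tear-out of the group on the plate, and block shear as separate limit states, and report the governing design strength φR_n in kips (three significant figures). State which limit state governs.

70.3 kips (block shear governs)

Bolt shear: A_b = π·0.875²/4 = 0.6013 in²; R_n = 54 × 0.6013 × 5 × 1 = 162.4 kips → 0.75 × 162.4 = 122 kips.
Bearing: edge l_c = 1.031, r_n = 17.94 kips; interior l_c = 2.188, r_n = 30.45 kips; R_n = 17.94 + 4·30.45 = 139.7 kips → 105 kips.
Block shear: A_gv = 3.5, A_nv = 2.375, A_nt = 0.3125 in²; R_n = min(0.6F_uA_nv, 0.6F_yA_gv) + U_bs·F_u·A_nt = 93.72 kips → 70.3 kips.
Block shear governs: 70.3 kips.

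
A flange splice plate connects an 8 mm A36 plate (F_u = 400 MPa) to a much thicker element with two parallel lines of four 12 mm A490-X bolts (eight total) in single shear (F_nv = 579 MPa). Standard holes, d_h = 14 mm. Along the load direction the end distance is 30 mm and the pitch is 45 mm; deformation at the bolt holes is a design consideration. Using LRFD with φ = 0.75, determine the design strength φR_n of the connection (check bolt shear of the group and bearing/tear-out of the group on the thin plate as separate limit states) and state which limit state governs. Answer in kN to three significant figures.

Bolt shear: A_b = π·12²/4 = 113.1 mm²; R_n = 579 × 113.1 × 8 × 1 / 1000 = 523.9 kN → 0.75 × 523.9 = 393 kN.
Bearing (1.2 l_c t F_u ≤ 2.4 d t F_u): upper limit = 2.4·12·8·400 / 1000 = 92.16 kN.
  Edge l_c = 30 − 14/2 = 23 → r_n = 88.32 kN; interior l_c = 45 − 14 = 31 → r_n = 92.16 kN.
  R_n,bearing = 2·88.32 + 6·92.16 = 729.6 kN → 0.75 × 729.6 = 547 kN.
Bolt shear governs: 393 kN.

393 kN (bolt shear governs)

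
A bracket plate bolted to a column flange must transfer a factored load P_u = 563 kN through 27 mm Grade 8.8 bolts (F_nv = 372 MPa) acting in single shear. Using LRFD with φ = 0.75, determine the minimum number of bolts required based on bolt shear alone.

A_b = π·27²/4 = 572.6 mm².
Per-bolt design strength φR_n = 0.75 × 372 × 572.6 × 1 / 1000 = 159.7 kN.
n ≥ 563 / 159.7 = 3.524 → use 4 bolts.

4 bolts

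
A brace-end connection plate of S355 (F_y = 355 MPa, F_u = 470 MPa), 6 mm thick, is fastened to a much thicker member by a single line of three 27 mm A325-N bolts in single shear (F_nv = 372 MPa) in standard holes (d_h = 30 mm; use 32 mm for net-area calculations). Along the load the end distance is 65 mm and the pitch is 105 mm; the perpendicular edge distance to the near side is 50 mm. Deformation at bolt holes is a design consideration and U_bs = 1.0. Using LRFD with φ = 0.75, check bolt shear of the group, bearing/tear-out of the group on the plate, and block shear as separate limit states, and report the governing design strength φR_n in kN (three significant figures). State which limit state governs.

Bolt shear: A_b = π·27²/4 = 572.6 mm²; R_n = 372 × 572.6 × 3 × 1 / 1000 = 639 kN → 0.75 × 639 = 479 kN.
Bearing: edge l_c = 50, r_n = 169.2 kN; interior l_c = 75, r_n = 182.7 kN; R_n = 169.2 + 2·182.7 = 534.7 kN → 401 kN.
Block shear: A_gv = 1650, A_nv = 1170, A_nt = 204 mm²; R_n = min(0.6F_uA_nv, 0.6F_yA_gv) + U_bs·F_u·A_nt = 425.8 kN → 319 kN.
Block shear governs: 319 kN.

319 kN (block shear governs)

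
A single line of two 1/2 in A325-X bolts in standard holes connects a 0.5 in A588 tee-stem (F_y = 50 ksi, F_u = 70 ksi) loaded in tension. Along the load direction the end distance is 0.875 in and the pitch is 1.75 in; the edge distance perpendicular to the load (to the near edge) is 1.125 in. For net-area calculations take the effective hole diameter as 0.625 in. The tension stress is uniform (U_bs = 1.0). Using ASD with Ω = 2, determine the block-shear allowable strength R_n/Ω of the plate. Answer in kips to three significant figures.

Shear plane L_v = 0.875 + 1·1.75 = 2.625 in; A_gv = 2.625 × 0.5 = 1.312 in².
A_nv = (2.625 − 1.5·0.625) × 0.5 = 0.8438 in².
A_nt = (1.125 − 0.5·0.625) × 0.5 = 0.4062 in².
0.6 F_u A_nv = 35.44 kips; 0.6 F_y A_gv = 39.38 kips → shear rupture governs the shear term.
R_n = 35.44 + 1.0 × 70 × 0.4062 = 63.88 kips.
Allowable strength R_n/Ω = 63.88 / 2 = 31.9 kips.

31.9 kips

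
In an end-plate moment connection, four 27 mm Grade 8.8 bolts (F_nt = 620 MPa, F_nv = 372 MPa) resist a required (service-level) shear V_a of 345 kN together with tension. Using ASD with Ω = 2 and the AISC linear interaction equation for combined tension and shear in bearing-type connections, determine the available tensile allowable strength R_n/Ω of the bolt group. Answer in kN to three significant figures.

348 kN

A_b = π·27²/4 = 572.6 mm²; f_rv = 345 × 1000 / (4 × 572.6) = 150.6 MPa.
F'_nt = 1.3 F_nt − (Ω F_nt / F_nv) f_rv = 1.3·620 − (2·620/372)·150.6 = 303.9 MPa, capped at F_nt → F'_nt = 303.9 MPa.
R_n = F'_nt · A_b · n = 303.9 × 572.6 × 4 / 1000 = 695.9 kN.
Allowable strength R_n/Ω = 695.9 / 2 = 348 kN.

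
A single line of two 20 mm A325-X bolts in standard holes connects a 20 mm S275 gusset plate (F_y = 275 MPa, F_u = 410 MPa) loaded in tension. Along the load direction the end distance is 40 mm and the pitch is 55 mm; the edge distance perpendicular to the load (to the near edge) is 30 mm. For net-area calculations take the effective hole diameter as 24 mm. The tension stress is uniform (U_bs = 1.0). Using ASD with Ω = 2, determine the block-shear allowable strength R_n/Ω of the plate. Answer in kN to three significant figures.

Shear plane L_v = 40 + 1·55 = 95 mm; A_gv = 95 × 20 = 1900 mm².
A_nv = (95 − 1.5·24) × 20 = 1180 mm².
A_nt = (30 − 0.5·24) × 20 = 360 mm².
0.6 F_u A_nv = 290.3 kN; 0.6 F_y A_gv = 313.5 kN → shear rupture governs the shear term.
R_n = 290.3 + 1.0 × 410 × 360 / 1000 = 437.9 kN.
Allowable strength R_n/Ω = 437.9 / 2 = 219 kN.

219 kN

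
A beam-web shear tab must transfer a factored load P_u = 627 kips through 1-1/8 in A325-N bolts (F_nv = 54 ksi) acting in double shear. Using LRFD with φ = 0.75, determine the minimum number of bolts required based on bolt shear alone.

A_b = π·1.125²/4 = 0.994 in².
Per-bolt design strength φR_n = 0.75 × 54 × 0.994 × 2 = 80.52 kips.
n ≥ 627 / 80.52 = 7.787 → use 8 bolts.

8 bolts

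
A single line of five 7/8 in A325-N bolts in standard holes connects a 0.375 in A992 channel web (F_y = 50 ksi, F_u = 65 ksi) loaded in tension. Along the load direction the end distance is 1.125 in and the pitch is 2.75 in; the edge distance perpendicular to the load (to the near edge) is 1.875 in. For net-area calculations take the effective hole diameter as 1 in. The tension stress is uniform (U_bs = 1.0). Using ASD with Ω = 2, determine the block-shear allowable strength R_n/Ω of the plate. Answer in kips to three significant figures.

Shear plane L_v = 1.125 + 4·2.75 = 12.12 in; A_gv = 12.12 × 0.375 = 4.547 in².
A_nv = (12.12 − 4.5·1) × 0.375 = 2.859 in².
A_nt = (1.875 − 0.5·1) × 0.375 = 0.5156 in².
0.6 F_u A_nv = 111.5 kips; 0.6 F_y A_gv = 136.4 kips → shear rupture governs the shear term.
R_n = 111.5 + 1.0 × 65 × 0.5156 = 145 kips.
Allowable strength R_n/Ω = 145 / 2 = 72.5 kips.

72.5 kips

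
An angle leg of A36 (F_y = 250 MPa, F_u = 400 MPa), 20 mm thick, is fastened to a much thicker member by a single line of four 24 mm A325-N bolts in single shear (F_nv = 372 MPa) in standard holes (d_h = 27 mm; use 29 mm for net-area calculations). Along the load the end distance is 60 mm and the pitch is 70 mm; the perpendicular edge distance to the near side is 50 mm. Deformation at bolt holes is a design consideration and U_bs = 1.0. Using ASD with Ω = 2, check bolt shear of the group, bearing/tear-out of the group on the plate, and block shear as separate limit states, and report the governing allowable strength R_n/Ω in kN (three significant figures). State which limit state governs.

Bolt shear: A_b = π·24²/4 = 452.4 mm²; R_n = 372 × 452.4 × 4 × 1 / 1000 = 673.2 kN → 673.2 / 2 = 337 kN.
Bearing: edge l_c = 46.5, r_n = 446.4 kN; interior l_c = 43, r_n = 412.8 kN; R_n = 446.4 + 3·412.8 = 1685 kN → 842 kN.
Block shear: A_gv = 5400, A_nv = 3370, A_nt = 710 mm²; R_n = min(0.6F_uA_nv, 0.6F_yA_gv) + U_bs·F_u·A_nt = 1093 kN → 546 kN.
Bolt shear governs: 337 kN.

337 kN (bolt shear governs)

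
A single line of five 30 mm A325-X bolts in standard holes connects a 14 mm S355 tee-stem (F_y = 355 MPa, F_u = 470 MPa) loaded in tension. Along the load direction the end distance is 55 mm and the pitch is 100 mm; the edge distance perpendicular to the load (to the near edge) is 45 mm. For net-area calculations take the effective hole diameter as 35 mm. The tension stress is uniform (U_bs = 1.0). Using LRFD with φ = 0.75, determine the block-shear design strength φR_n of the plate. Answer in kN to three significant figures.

Shear plane L_v = 55 + 4·100 = 455 mm; A_gv = 455 × 14 = 6370 mm².
A_nv = (455 − 4.5·35) × 14 = 4165 mm².
A_nt = (45 − 0.5·35) × 14 = 385 mm².
0.6 F_u A_nv = 1175 kN; 0.6 F_y A_gv = 1357 kN → shear rupture governs the shear term.
R_n = 1175 + 1.0 × 470 × 385 / 1000 = 1355 kN.
Design strength φR_n = 0.75 × 1355 = 1020 kN.

1020 kN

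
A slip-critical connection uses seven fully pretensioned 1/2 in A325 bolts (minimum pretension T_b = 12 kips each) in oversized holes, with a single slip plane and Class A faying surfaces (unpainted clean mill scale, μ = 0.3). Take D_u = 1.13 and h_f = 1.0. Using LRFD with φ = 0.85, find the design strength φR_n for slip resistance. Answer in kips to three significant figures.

24.2 kips

R_n = μ · D_u · h_f · T_b · n_s · n_b = 0.3 × 1.13 × 1.0 × 12 × 1 × 7 = 28.48 kips.
Design strength φR_n = 0.85 × 28.48 = 24.2 kips.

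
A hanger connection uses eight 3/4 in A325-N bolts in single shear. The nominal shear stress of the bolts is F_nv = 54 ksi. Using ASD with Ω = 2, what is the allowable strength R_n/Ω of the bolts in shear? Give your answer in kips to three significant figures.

A_b = π × 0.75² / 4 = 0.4418 in².
R_n = F_nv · A_b · n · n_s = 54 × 0.4418 × 8 × 1 = 190.9 kips.
Allowable strength R_n/Ω = 190.9 / 2 = 95.4 kips.

95.4 kips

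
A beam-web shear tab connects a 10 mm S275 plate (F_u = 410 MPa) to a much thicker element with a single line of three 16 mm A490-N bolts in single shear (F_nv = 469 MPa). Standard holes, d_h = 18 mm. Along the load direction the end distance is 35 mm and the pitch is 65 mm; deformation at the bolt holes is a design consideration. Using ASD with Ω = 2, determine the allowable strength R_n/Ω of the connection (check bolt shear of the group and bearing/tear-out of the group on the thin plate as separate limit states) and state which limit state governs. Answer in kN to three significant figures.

Bolt shear: A_b = π·16²/4 = 201.1 mm²; R_n = 469 × 201.1 × 3 × 1 / 1000 = 282.9 kN → 282.9 / 2 = 141 kN.
Bearing (1.2 l_c t F_u ≤ 2.4 d t F_u): upper limit = 2.4·16·10·410 / 1000 = 157.4 kN.
  Edge l_c = 35 − 18/2 = 26 → r_n = 127.9 kN; interior l_c = 65 − 18 = 47 → r_n = 157.4 kN.
  R_n,bearing = 1·127.9 + 2·157.4 = 442.8 kN → 442.8 / 2 = 221 kN.
Bolt shear governs: 141 kN.

141 kN (bolt shear governs)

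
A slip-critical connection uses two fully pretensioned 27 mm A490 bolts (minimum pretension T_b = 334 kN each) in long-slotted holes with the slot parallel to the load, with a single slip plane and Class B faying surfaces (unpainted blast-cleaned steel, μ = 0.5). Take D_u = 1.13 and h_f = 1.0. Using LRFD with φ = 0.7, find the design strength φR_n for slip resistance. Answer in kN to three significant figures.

R_n = μ · D_u · h_f · T_b · n_s · n_b = 0.5 × 1.13 × 1.0 × 334 × 1 × 2 = 377.4 kN.
Design strength φR_n = 0.7 × 377.4 = 264 kN.

264 kN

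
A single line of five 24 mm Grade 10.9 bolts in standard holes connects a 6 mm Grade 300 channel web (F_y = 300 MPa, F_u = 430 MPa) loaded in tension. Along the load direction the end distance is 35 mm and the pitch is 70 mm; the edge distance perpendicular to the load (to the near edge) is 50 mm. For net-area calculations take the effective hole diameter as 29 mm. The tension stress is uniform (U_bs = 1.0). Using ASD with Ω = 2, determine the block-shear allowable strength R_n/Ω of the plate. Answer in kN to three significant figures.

189 kN

Shear plane L_v = 35 + 4·70 = 315 mm; A_gv = 315 × 6 = 1890 mm².
A_nv = (315 − 4.5·29) × 6 = 1107 mm².
A_nt = (50 − 0.5·29) × 6 = 213 mm².
0.6 F_u A_nv = 285.6 kN; 0.6 F_y A_gv = 340.2 kN → shear rupture governs the shear term.
R_n = 285.6 + 1.0 × 430 × 213 / 1000 = 377.2 kN.
Allowable strength R_n/Ω = 377.2 / 2 = 189 kN.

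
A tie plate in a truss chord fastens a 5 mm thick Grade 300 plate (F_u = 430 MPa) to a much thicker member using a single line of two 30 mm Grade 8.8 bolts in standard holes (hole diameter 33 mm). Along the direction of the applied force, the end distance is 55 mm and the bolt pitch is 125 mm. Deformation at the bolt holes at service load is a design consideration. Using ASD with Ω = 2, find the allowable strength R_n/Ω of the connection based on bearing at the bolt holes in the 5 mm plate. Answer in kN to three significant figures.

127 kN

Per bolt r_n = 1.2 l_c t F_u ≤ 2.4 d t F_u; upper limit = 2.4 × 30 × 5 × 430 / 1000 = 154.8 kN.
Edge bolt: l_c = 55 − 33/2 = 38.5 mm → 1.2 × 38.5 × 5 × 430 / 1000 = 99.33 → r_n = 99.33 kN.
Interior bolts: l_c = 125 − 33 = 92 mm → 1.2 × 92 × 5 × 430 / 1000 = 237.4 → r_n = 154.8 kN.
R_n = 1 × 99.33 + 1 × 154.8 = 254.1 kN.
Allowable strength R_n/Ω = 254.1 / 2 = 127 kN.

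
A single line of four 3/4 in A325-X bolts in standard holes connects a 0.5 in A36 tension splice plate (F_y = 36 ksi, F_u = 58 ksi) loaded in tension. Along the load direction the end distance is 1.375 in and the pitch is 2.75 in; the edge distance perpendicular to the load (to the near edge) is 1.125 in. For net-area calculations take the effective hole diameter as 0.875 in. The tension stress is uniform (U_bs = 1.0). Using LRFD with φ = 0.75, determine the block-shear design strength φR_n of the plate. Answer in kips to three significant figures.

92.9 kips

Shear plane L_v = 1.375 + 3·2.75 = 9.625 in; A_gv = 9.625 × 0.5 = 4.812 in².
A_nv = (9.625 − 3.5·0.875) × 0.5 = 3.281 in².
A_nt = (1.125 − 0.5·0.875) × 0.5 = 0.3438 in².
0.6 F_u A_nv = 114.2 kips; 0.6 F_y A_gv = 103.9 kips → shear yielding governs the shear term.
R_n = 103.9 + 1.0 × 58 × 0.3438 = 123.9 kips.
Design strength φR_n = 0.75 × 123.9 = 92.9 kips.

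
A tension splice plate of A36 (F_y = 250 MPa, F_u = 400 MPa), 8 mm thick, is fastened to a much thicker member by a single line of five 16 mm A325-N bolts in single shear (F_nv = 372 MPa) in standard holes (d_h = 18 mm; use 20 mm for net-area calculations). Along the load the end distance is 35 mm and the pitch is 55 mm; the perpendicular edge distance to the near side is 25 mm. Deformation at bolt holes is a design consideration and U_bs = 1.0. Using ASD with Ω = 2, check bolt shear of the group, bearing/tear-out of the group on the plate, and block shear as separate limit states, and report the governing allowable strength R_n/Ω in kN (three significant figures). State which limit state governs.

Bolt shear: A_b = π·16²/4 = 201.1 mm²; R_n = 372 × 201.1 × 5 × 1 / 1000 = 374 kN → 374 / 2 = 187 kN.
Bearing: edge l_c = 26, r_n = 99.84 kN; interior l_c = 37, r_n = 122.9 kN; R_n = 99.84 + 4·122.9 = 591.4 kN → 296 kN.
Block shear: A_gv = 2040, A_nv = 1320, A_nt = 120 mm²; R_n = min(0.6F_uA_nv, 0.6F_yA_gv) + U_bs·F_u·A_nt = 354 kN → 177 kN.
Block shear governs: 177 kN.

177 kN (block shear governs)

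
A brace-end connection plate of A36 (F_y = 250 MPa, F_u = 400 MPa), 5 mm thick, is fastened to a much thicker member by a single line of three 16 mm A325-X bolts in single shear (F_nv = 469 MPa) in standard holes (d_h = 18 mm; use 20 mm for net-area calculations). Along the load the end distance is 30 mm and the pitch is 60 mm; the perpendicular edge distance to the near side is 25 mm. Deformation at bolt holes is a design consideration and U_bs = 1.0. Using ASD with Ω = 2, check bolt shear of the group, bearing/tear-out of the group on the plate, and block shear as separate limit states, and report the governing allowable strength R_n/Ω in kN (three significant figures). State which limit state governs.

Bolt shear: A_b = π·16²/4 = 201.1 mm²; R_n = 469 × 201.1 × 3 × 1 / 1000 = 282.9 kN → 282.9 / 2 = 141 kN.
Bearing: edge l_c = 21, r_n = 50.4 kN; interior l_c = 42, r_n = 76.8 kN; R_n = 50.4 + 2·76.8 = 204 kN → 102 kN.
Block shear: A_gv = 750, A_nv = 500, A_nt = 75 mm²; R_n = min(0.6F_uA_nv, 0.6F_yA_gv) + U_bs·F_u·A_nt = 142.5 kN → 71.2 kN.
Block shear governs: 71.2 kN.

71.2 kN (block shear governs)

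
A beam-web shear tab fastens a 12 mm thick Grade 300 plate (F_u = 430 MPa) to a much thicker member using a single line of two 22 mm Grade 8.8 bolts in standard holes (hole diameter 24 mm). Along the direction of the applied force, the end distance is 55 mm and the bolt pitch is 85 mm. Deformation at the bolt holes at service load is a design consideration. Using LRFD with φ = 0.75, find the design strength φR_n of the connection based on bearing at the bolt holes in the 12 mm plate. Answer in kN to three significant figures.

404 kN

Per bolt r_n = 1.2 l_c t F_u ≤ 2.4 d t F_u; upper limit = 2.4 × 22 × 12 × 430 / 1000 = 272.4 kN.
Edge bolt: l_c = 55 − 24/2 = 43 mm → 1.2 × 43 × 12 × 430 / 1000 = 266.3 → r_n = 266.3 kN.
Interior bolts: l_c = 85 − 24 = 61 mm → 1.2 × 61 × 12 × 430 / 1000 = 377.7 → r_n = 272.4 kN.
R_n = 1 × 266.3 + 1 × 272.4 = 538.7 kN.
Design strength φR_n = 0.75 × 538.7 = 404 kN.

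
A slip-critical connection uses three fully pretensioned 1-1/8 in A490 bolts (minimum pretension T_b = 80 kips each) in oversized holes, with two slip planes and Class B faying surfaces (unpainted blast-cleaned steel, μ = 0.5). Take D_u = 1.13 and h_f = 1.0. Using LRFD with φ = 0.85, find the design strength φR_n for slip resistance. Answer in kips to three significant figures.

R_n = μ · D_u · h_f · T_b · n_s · n_b = 0.5 × 1.13 × 1.0 × 80 × 2 × 3 = 271.2 kips.
Design strength φR_n = 0.85 × 271.2 = 231 kips.

231 kips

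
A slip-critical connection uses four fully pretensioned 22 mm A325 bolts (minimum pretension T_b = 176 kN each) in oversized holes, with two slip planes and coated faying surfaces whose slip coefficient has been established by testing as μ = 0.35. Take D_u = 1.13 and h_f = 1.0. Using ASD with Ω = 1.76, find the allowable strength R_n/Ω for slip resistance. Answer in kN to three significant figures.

R_n = μ · D_u · h_f · T_b · n_s · n_b = 0.35 × 1.13 × 1.0 × 176 × 2 × 4 = 556.9 kN.
Allowable strength R_n/Ω = 556.9 / 1.76 = 316 kN.

316 kN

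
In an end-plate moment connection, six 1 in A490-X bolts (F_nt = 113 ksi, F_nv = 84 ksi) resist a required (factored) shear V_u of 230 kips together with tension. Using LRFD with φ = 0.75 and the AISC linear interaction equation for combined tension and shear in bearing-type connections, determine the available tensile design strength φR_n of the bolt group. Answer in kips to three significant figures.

A_b = π·1²/4 = 0.7854 in²; f_rv = 230 / (6 × 0.7854) = 48.81 ksi.
F'_nt = 1.3 F_nt − (F_nt / φF_nv) f_rv = 1.3·113 − (113/(0.75·84))·48.81 = 59.36 ksi, capped at F_nt → F'_nt = 59.36 ksi.
R_n = F'_nt · A_b · n = 59.36 × 0.7854 × 6 = 279.7 kips.
Design strength φR_n = 0.75 × 279.7 = 210 kips.

210 kips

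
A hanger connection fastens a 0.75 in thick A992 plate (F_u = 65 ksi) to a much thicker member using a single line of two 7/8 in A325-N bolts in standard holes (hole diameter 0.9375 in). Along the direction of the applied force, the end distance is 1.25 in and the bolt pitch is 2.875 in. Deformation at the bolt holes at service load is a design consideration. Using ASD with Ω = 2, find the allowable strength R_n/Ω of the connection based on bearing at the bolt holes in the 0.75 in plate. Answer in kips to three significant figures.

74 kips

Per bolt r_n = 1.2 l_c t F_u ≤ 2.4 d t F_u; upper limit = 2.4 × 0.875 × 0.75 × 65 = 102.4 kips.
Edge bolt: l_c = 1.25 − 0.9375/2 = 0.7812 in → 1.2 × 0.7812 × 0.75 × 65 = 45.7 → r_n = 45.7 kips.
Interior bolts: l_c = 2.875 − 0.9375 = 1.938 in → 1.2 × 1.938 × 0.75 × 65 = 113.3 → r_n = 102.4 kips.
R_n = 1 × 45.7 + 1 × 102.4 = 148.1 kips.
Allowable strength R_n/Ω = 148.1 / 2 = 74 kips.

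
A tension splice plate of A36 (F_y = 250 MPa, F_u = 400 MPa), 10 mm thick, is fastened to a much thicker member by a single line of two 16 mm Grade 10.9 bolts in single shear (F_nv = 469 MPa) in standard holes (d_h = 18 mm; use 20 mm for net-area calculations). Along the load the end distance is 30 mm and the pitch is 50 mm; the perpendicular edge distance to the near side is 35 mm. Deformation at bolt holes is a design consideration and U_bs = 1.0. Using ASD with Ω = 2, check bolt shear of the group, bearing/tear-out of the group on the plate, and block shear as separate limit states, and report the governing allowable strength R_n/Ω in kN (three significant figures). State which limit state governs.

94.3 kN (bolt shear governs)

Bolt shear: A_b = π·16²/4 = 201.1 mm²; R_n = 469 × 201.1 × 2 × 1 / 1000 = 188.6 kN → 188.6 / 2 = 94.3 kN.
Bearing: edge l_c = 21, r_n = 100.8 kN; interior l_c = 32, r_n = 153.6 kN; R_n = 100.8 + 1·153.6 = 254.4 kN → 127 kN.
Block shear: A_gv = 800, A_nv = 500, A_nt = 250 mm²; R_n = min(0.6F_uA_nv, 0.6F_yA_gv) + U_bs·F_u·A_nt = 220 kN → 110 kN.
Bolt shear governs: 94.3 kN.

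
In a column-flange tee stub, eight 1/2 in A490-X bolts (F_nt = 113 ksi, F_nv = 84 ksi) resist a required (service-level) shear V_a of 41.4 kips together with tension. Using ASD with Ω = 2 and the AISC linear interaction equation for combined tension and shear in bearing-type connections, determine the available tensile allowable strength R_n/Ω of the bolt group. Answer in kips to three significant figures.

A_b = π·0.5²/4 = 0.1963 in²; f_rv = 41.4 / (8 × 0.1963) = 26.36 ksi.
F'_nt = 1.3 F_nt − (Ω F_nt / F_nv) f_rv = 1.3·113 − (2·113/84)·26.36 = 75.99 ksi, capped at F_nt → F'_nt = 75.99 ksi.
R_n = F'_nt · A_b · n = 75.99 × 0.1963 × 8 = 119.4 kips.
Allowable strength R_n/Ω = 119.4 / 2 = 59.7 kips.

59.7 kips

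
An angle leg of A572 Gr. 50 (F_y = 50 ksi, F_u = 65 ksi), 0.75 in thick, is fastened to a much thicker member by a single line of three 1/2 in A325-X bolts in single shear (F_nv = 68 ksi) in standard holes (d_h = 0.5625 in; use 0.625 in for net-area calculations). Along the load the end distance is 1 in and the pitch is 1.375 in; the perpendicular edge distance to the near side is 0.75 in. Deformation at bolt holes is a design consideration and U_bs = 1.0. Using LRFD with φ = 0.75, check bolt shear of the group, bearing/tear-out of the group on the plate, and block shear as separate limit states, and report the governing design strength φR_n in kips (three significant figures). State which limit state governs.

30 kips (bolt shear governs)

Bolt shear: A_b = π·0.5²/4 = 0.1963 in²; R_n = 68 × 0.1963 × 3 × 1 = 40.06 kips → 0.75 × 40.06 = 30 kips.
Bearing: edge l_c = 0.7188, r_n = 42.05 kips; interior l_c = 0.8125, r_n = 47.53 kips; R_n = 42.05 + 2·47.53 = 137.1 kips → 103 kips.
Block shear: A_gv = 2.812, A_nv = 1.641, A_nt = 0.3281 in²; R_n = min(0.6F_uA_nv, 0.6F_yA_gv) + U_bs·F_u·A_nt = 85.31 kips → 64 kips.
Bolt shear governs: 30 kips.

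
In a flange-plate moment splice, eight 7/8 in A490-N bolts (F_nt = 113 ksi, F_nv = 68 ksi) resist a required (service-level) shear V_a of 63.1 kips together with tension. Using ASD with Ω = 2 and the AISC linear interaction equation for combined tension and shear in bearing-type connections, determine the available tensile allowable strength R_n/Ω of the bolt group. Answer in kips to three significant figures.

248 kips

A_b = π·0.875²/4 = 0.6013 in²; f_rv = 63.1 / (8 × 0.6013) = 13.12 ksi.
F'_nt = 1.3 F_nt − (Ω F_nt / F_nv) f_rv = 1.3·113 − (2·113/68)·13.12 = 103.3 ksi, capped at F_nt → F'_nt = 103.3 ksi.
R_n = F'_nt · A_b · n = 103.3 × 0.6013 × 8 = 497 kips.
Allowable strength R_n/Ω = 497 / 2 = 248 kips.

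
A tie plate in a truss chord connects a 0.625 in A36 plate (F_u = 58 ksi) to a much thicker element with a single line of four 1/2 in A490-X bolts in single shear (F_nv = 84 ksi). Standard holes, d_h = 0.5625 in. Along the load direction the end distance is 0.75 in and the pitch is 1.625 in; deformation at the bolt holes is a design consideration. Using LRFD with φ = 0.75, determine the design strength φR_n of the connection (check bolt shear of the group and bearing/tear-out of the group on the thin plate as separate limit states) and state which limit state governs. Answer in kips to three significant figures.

49.5 kips (bolt shear governs)

Bolt shear: A_b = π·0.5²/4 = 0.1963 in²; R_n = 84 × 0.1963 × 4 × 1 = 65.97 kips → 0.75 × 65.97 = 49.5 kips.
Bearing (1.2 l_c t F_u ≤ 2.4 d t F_u): upper limit = 2.4·0.5·0.625·58 = 43.5 kips.
  Edge l_c = 0.75 − 0.5625/2 = 0.4688 → r_n = 20.39 kips; interior l_c = 1.625 − 0.5625 = 1.062 → r_n = 43.5 kips.
  R_n,bearing = 1·20.39 + 3·43.5 = 150.9 kips → 0.75 × 150.9 = 113 kips.
Bolt shear governs: 49.5 kips.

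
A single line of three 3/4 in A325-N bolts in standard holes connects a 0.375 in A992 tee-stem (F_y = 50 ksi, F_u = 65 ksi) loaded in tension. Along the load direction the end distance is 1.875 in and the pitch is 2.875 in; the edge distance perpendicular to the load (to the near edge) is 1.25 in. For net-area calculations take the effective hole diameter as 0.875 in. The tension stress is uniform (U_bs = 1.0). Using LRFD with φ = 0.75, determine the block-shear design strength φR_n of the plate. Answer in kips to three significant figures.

Shear plane L_v = 1.875 + 2·2.875 = 7.625 in; A_gv = 7.625 × 0.375 = 2.859 in².
A_nv = (7.625 − 2.5·0.875) × 0.375 = 2.039 in².
A_nt = (1.25 − 0.5·0.875) × 0.375 = 0.3047 in².
0.6 F_u A_nv = 79.52 kips; 0.6 F_y A_gv = 85.78 kips → shear rupture governs the shear term.
R_n = 79.52 + 1.0 × 65 × 0.3047 = 99.33 kips.
Design strength φR_n = 0.75 × 99.33 = 74.5 kips.

74.5 kips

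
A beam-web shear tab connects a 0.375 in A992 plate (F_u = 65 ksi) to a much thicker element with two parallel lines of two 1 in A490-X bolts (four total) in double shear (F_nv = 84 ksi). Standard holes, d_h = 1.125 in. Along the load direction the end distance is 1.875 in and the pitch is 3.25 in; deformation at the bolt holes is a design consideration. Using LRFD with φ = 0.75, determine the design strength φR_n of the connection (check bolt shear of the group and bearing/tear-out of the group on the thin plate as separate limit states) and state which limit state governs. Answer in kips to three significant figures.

145 kips (bearing governs)

Bolt shear: A_b = π·1²/4 = 0.7854 in²; R_n = 84 × 0.7854 × 4 × 2 = 527.8 kips → 0.75 × 527.8 = 396 kips.
Bearing (1.2 l_c t F_u ≤ 2.4 d t F_u): upper limit = 2.4·1·0.375·65 = 58.5 kips.
  Edge l_c = 1.875 − 1.125/2 = 1.312 → r_n = 38.39 kips; interior l_c = 3.25 − 1.125 = 2.125 → r_n = 58.5 kips.
  R_n,bearing = 2·38.39 + 2·58.5 = 193.8 kips → 0.75 × 193.8 = 145 kips.
Bearing governs: 145 kips.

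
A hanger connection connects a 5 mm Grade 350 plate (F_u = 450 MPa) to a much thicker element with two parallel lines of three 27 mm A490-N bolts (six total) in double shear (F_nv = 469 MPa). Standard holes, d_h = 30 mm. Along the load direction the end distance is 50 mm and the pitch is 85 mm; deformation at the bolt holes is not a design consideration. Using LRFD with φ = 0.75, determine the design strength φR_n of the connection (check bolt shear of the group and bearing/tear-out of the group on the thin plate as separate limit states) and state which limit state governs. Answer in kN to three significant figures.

724 kN (bearing governs)

Bolt shear: A_b = π·27²/4 = 572.6 mm²; R_n = 469 × 572.6 × 6 × 2 / 1000 = 3222 kN → 0.75 × 3222 = 2420 kN.
Bearing (1.5 l_c t F_u ≤ 3.0 d t F_u): upper limit = 3.0·27·5·450 / 1000 = 182.2 kN.
  Edge l_c = 50 − 30/2 = 35 → r_n = 118.1 kN; interior l_c = 85 − 30 = 55 → r_n = 182.2 kN.
  R_n,bearing = 2·118.1 + 4·182.2 = 965.2 kN → 0.75 × 965.2 = 724 kN.
Bearing governs: 724 kN.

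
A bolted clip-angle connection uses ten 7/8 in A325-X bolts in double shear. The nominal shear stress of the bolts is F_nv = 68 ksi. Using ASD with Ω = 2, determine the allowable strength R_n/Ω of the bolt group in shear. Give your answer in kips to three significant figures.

A_b = π × 0.875² / 4 = 0.6013 in².
R_n = F_nv · A_b · n · n_s = 68 × 0.6013 × 10 × 2 = 817.8 kips.
Allowable strength R_n/Ω = 817.8 / 2 = 409 kips.

409 kips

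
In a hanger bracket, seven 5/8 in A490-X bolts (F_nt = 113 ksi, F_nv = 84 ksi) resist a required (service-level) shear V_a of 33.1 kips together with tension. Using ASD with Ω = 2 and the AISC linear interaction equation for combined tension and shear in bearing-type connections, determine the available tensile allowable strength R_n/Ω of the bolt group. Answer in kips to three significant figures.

A_b = π·0.625²/4 = 0.3068 in²; f_rv = 33.1 / (7 × 0.3068) = 15.41 ksi.
F'_nt = 1.3 F_nt − (Ω F_nt / F_nv) f_rv = 1.3·113 − (2·113/84)·15.41 = 105.4 ksi, capped at F_nt → F'_nt = 105.4 ksi.
R_n = F'_nt · A_b · n = 105.4 × 0.3068 × 7 = 226.4 kips.
Allowable strength R_n/Ω = 226.4 / 2 = 113 kips.

113 kips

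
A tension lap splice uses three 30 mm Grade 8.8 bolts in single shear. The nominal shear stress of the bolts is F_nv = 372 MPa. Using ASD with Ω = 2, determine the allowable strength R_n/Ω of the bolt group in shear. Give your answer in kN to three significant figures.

A_b = π × 30² / 4 = 706.9 mm².
R_n = F_nv · A_b · n · n_s = 372 × 706.9 × 3 × 1 / 1000 = 788.9 kN.
Allowable strength R_n/Ω = 788.9 / 2 = 394 kN.

394 kN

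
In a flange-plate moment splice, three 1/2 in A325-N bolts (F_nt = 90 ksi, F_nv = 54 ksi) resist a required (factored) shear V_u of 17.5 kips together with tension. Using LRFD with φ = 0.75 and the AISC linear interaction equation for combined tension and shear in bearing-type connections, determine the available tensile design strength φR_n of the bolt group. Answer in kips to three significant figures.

22.5 kips

A_b = π·0.5²/4 = 0.1963 in²; f_rv = 17.5 / (3 × 0.1963) = 29.71 ksi.
F'_nt = 1.3 F_nt − (F_nt / φF_nv) f_rv = 1.3·90 − (90/(0.75·54))·29.71 = 50.98 ksi, capped at F_nt → F'_nt = 50.98 ksi.
R_n = F'_nt · A_b · n = 50.98 × 0.1963 × 3 = 30.03 kips.
Design strength φR_n = 0.75 × 30.03 = 22.5 kips.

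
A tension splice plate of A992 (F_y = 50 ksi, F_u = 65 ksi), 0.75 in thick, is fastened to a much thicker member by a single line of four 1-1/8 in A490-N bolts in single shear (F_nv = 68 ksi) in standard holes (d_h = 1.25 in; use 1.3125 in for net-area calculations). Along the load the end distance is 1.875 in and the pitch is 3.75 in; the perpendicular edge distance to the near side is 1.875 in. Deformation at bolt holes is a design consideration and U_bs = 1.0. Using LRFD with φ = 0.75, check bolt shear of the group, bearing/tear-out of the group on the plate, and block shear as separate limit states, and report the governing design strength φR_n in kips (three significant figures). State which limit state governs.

203 kips (bolt shear governs)

Bolt shear: A_b = π·1.125²/4 = 0.994 in²; R_n = 68 × 0.994 × 4 × 1 = 270.4 kips → 0.75 × 270.4 = 203 kips.
Bearing: edge l_c = 1.25, r_n = 73.12 kips; interior l_c = 2.5, r_n = 131.6 kips; R_n = 73.12 + 3·131.6 = 468 kips → 351 kips.
Block shear: A_gv = 9.844, A_nv = 6.398, A_nt = 0.9141 in²; R_n = min(0.6F_uA_nv, 0.6F_yA_gv) + U_bs·F_u·A_nt = 309 kips → 232 kips.
Bolt shear governs: 203 kips.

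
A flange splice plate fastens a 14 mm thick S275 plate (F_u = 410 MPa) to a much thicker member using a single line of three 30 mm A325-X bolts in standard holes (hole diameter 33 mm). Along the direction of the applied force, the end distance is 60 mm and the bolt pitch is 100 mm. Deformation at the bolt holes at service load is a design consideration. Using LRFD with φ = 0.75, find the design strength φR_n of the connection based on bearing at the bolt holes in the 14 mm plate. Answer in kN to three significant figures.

Per bolt r_n = 1.2 l_c t F_u ≤ 2.4 d t F_u; upper limit = 2.4 × 30 × 14 × 410 / 1000 = 413.3 kN.
Edge bolt: l_c = 60 − 33/2 = 43.5 mm → 1.2 × 43.5 × 14 × 410 / 1000 = 299.6 → r_n = 299.6 kN.
Interior bolts: l_c = 100 − 33 = 67 mm → 1.2 × 67 × 14 × 410 / 1000 = 461.5 → r_n = 413.3 kN.
R_n = 1 × 299.6 + 2 × 413.3 = 1126 kN.
Design strength φR_n = 0.75 × 1126 = 845 kN.

845 kN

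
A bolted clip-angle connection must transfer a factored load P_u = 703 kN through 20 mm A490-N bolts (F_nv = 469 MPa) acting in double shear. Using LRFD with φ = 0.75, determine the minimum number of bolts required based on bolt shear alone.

4 bolts

A_b = π·20²/4 = 314.2 mm².
Per-bolt design strength φR_n = 0.75 × 469 × 314.2 × 2 / 1000 = 221 kN.
n ≥ 703 / 221 = 3.181 → use 4 bolts.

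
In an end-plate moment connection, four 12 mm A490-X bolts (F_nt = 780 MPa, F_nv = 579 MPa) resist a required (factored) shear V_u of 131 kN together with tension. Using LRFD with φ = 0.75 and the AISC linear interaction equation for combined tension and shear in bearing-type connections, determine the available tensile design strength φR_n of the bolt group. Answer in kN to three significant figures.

A_b = π·12²/4 = 113.1 mm²; f_rv = 131 × 1000 / (4 × 113.1) = 289.6 MPa.
F'_nt = 1.3 F_nt − (F_nt / φF_nv) f_rv = 1.3·780 − (780/(0.75·579))·289.6 = 493.9 MPa, capped at F_nt → F'_nt = 493.9 MPa.
R_n = F'_nt · A_b · n = 493.9 × 113.1 × 4 / 1000 = 223.4 kN.
Design strength φR_n = 0.75 × 223.4 = 168 kN.

168 kN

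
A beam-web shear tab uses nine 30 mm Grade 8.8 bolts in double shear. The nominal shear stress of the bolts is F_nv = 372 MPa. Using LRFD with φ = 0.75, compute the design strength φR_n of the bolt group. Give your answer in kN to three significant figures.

3550 kN

A_b = π × 30² / 4 = 706.9 mm².
R_n = F_nv · A_b · n · n_s = 372 × 706.9 × 9 × 2 / 1000 = 4733 kN.
Design strength φR_n = 0.75 × 4733 = 3550 kN.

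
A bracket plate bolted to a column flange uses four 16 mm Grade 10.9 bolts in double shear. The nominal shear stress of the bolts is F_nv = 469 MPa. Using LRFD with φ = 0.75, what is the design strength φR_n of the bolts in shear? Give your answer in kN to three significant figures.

566 kN

A_b = π × 16² / 4 = 201.1 mm².
R_n = F_nv · A_b · n · n_s = 469 × 201.1 × 4 × 2 / 1000 = 754.4 kN.
Design strength φR_n = 0.75 × 754.4 = 566 kN.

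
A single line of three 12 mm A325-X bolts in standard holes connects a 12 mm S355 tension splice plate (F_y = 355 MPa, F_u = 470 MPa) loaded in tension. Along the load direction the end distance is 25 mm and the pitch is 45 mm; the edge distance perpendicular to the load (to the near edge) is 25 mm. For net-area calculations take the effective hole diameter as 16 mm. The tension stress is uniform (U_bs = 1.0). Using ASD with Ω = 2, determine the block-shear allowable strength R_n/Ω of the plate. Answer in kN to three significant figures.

175 kN

Shear plane L_v = 25 + 2·45 = 115 mm; A_gv = 115 × 12 = 1380 mm².
A_nv = (115 − 2.5·16) × 12 = 900 mm².
A_nt = (25 − 0.5·16) × 12 = 204 mm².
0.6 F_u A_nv = 253.8 kN; 0.6 F_y A_gv = 293.9 kN → shear rupture governs the shear term.
R_n = 253.8 + 1.0 × 470 × 204 / 1000 = 349.7 kN.
Allowable strength R_n/Ω = 349.7 / 2 = 175 kN.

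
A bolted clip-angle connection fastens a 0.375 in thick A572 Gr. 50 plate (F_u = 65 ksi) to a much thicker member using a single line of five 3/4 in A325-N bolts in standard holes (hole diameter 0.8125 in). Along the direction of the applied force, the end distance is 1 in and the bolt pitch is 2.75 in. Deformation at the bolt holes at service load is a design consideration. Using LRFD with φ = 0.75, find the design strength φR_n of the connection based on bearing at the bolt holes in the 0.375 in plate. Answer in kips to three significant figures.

145 kips

Per bolt r_n = 1.2 l_c t F_u ≤ 2.4 d t F_u; upper limit = 2.4 × 0.75 × 0.375 × 65 = 43.87 kips.
Edge bolt: l_c = 1 − 0.8125/2 = 0.5938 in → 1.2 × 0.5938 × 0.375 × 65 = 17.37 → r_n = 17.37 kips.
Interior bolts: l_c = 2.75 − 0.8125 = 1.938 in → 1.2 × 1.938 × 0.375 × 65 = 56.67 → r_n = 43.87 kips.
R_n = 1 × 17.37 + 4 × 43.87 = 192.9 kips.
Design strength φR_n = 0.75 × 192.9 = 145 kips.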